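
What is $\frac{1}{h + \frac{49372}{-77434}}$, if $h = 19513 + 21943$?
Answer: $\frac{38717}{1605027266} \approx 2.4122 \cdot 10^{-5}$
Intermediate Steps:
$h = 41456$
$\frac{1}{h + \frac{49372}{-77434}} = \frac{1}{41456 + \frac{49372}{-77434}} = \frac{1}{41456 + 49372 \left(- \frac{1}{77434}\right)} = \frac{1}{41456 - \frac{24686}{38717}} = \frac{1}{\frac{1605027266}{38717}} = \frac{38717}{1605027266}$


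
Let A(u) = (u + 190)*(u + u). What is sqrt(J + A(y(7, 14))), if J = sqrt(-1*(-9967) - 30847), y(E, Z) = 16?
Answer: 2*sqrt(1648 + 3*I*sqrt(145)) ≈ 81.196 + 0.88982*I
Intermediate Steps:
A(u) = 2*u*(190 + u) (A(u) = (190 + u)*(2*u) = 2*u*(190 + u))
J = 12*I*sqrt(145) (J = sqrt(9967 - 30847) = sqrt(-20880) = 12*I*sqrt(145) ≈ 144.5*I)
sqrt(J + A(y(7, 14))) = sqrt(12*I*sqrt(145) + 2*16*(190 + 16)) = sqrt(12*I*sqrt(145) + 2*16*206) = sqrt(12*I*sqrt(145) + 6592) = sqrt(6592 + 12*I*sqrt(145))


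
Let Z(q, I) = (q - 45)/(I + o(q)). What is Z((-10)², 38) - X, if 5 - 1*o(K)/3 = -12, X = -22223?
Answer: 1977902/89 ≈ 22224.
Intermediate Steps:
o(K) = 51 (o(K) = 15 - 3*(-12) = 15 + 36 = 51)
Z(q, I) = (-45 + q)/(51 + I) (Z(q, I) = (q - 45)/(I + 51) = (-45 + q)/(51 + I))
Z((-10)², 38) - X = (-45 + (-10)²)/(51 + 38) - 1*(-22223) = (-45 + 100)/89 + 22223 = (1/89)*55 + 22223 = 55/89 + 22223 = 1977902/89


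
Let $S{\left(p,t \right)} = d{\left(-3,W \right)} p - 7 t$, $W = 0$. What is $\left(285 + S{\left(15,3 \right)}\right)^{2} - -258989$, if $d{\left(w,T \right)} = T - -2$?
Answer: $345425$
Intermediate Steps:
$d{\left(w,T \right)} = 2 + T$ ($d{\left(w,T \right)} = T + 2 = 2 + T$)
$S{\left(p,t \right)} = - 7 t + 2 p$ ($S{\left(p,t \right)} = \left(2 + 0\right) p - 7 t = 2 p - 7 t = - 7 t + 2 p$)
$\left(285 + S{\left(15,3 \right)}\right)^{2} - -258989 = \left(285 + \left(\left(-7\right) 3 + 2 \cdot 15\right)\right)^{2} - -258989 = \left(285 + \left(-21 + 30\right)\right)^{2} + 258989 = \left(285 + 9\right)^{2} + 258989 = 294^{2} + 258989 = 86436 + 258989 = 345425$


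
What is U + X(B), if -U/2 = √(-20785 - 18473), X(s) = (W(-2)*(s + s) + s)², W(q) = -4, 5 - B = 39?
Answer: 56644 - 6*I*√4362 ≈ 56644.0 - 396.27*I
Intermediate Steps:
B = -34 (B = 5 - 1*39 = 5 - 39 = -34)
X(s) = 49*s² (X(s) = (-4*(s + s) + s)² = (-8*s + s)² = (-7*s)² = 49*s²)
U = -6*I*√4362 (U = -2*√(-20785 - 18473) = -6*I*√4362 ≈ -396.27*I)
U + X(B) = -6*I*√4362 + 49*(-34)² = -6*I*√4362 + 49*1156 = -6*I*√4362 + 56644 = 56644 - 6*I*√4362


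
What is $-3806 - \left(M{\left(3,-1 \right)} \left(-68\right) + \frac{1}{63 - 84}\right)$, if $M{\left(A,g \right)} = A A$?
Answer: $- \frac{67073}{21} \approx -3194.0$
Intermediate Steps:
$M{\left(A,g \right)} = A^{2}$
$-3806 - \left(M{\left(3,-1 \right)} \left(-68\right) + \frac{1}{63 - 84}\right) = -3806 - \left(3^{2} \left(-68\right) + \frac{1}{63 - 84}\right) = -3806 - \left(9 \left(-68\right) + \frac{1}{-21}\right) = -3806 - \left(-612 - \frac{1}{21}\right) = -3806 - - \frac{12853}{21} = -3806 + \frac{12853}{21} = - \frac{67073}{21}$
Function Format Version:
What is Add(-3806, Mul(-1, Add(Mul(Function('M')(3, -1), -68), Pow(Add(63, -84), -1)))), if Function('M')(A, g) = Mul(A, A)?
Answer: Rational(-67073, 21) ≈ -3194.0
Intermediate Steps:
Function('M')(A, g) = Pow(A, 2)
Add(-3806, Mul(-1, Add(Mul(Function('M')(3, -1), -68), Pow(Add(63, -84), -1)))) = Add(-3806, Mul(-1, Add(Mul(Pow(3, 2), -68), Pow(Add(63, -84), -1)))) = Add(-3806, Mul(-1, Add(Mul(9, -68), Pow(-21, -1)))) = Add(-3806, Mul(-1, Add(-612, Rational(-1, 21)))) = Add(-3806, Mul(-1, Rational(-12853, 21))) = Add(-3806, Rational(12853, 21)) = Rational(-67073, 21)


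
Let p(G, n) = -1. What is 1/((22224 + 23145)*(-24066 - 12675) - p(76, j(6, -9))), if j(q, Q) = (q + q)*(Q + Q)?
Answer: -1/1666902428 ≈ -5.9991e-10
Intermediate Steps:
j(q, Q) = 4*Q*q (j(q, Q) = (2*q)*(2*Q) = 4*Q*q)
1/((22224 + 23145)*(-24066 - 12675) - p(76, j(6, -9))) = 1/((22224 + 23145)*(-24066 - 12675) - 1*(-1)) = 1/(45369*(-36741) + 1) = 1/(-1666902429 + 1) = 1/(-1666902428) = -1/1666902428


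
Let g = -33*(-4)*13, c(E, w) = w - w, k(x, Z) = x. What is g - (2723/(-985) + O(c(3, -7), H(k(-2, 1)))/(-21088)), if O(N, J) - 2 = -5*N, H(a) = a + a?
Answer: 17850813737/10385840 ≈ 1718.8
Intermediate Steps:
c(E, w) = 0
H(a) = 2*a
O(N, J) = 2 - 5*N
g = 1716 (g = 132*13 = 1716)
g - (2723/(-985) + O(c(3, -7), H(k(-2, 1)))/(-21088)) = 1716 - (2723/(-985) + (2 - 5*0)/(-21088)) = 1716 - (2723*(-1/985) + (2 + 0)*(-1/21088)) = 1716 - (-2723/985 + 2*(-1/21088)) = 1716 - (-2723/985 - 1/10544) = 1716 - 1*(-28712297/10385840) = 1716 + 28712297/10385840 = 17850813737/10385840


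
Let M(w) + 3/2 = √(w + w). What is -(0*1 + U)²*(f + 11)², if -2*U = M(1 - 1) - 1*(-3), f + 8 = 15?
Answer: -729/4 ≈ -182.25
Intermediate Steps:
f = 7 (f = -8 + 15 = 7)
M(w) = -3/2 + √2*√w (M(w) = -3/2 + √(w + w) = -3/2 + √(2*w) = -3/2 + √2*√w)
U = -¾ (U = -((-3/2 + √2*√(1 - 1)) - 1*(-3))/2 = -((-3/2 + √2*√0) + 3)/2 = -((-3/2 + √2*0) + 3)/2 = -((-3/2 + 0) + 3)/2 = -(-3/2 + 3)/2 = -½*3/2 = -¾ ≈ -0.75000)
-(0*1 + U)²*(f + 11)² = -(0*1 - ¾)²*(7 + 11)² = -(0 - ¾)²*18² = -(-¾)²*324 = -9*324/16 = -1*729/4 = -729/4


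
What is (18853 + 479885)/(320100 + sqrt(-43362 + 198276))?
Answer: 26607672300/17077309181 - 83123*sqrt(154914)/17077309181 ≈ 1.5562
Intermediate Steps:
(18853 + 479885)/(320100 + sqrt(-43362 + 198276)) = 498738/(320100 + sqrt(154914))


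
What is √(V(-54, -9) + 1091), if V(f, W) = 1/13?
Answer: 6*√5122/13 ≈ 33.031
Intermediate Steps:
V(f, W) = 1/13
√(V(-54, -9) + 1091) = √(1/13 + 1091) = √(14184/13) = 6*√5122/13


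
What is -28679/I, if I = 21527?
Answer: -28679/21527 ≈ -1.3322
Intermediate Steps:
-28679/I = -28679/21527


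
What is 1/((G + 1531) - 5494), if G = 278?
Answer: -1/3685 ≈ -0.00027137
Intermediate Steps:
1/((G + 1531) - 5494) = 1/((278 + 1531) - 5494) = 1/(1809 - 5494) = 1/(-3685) = -1/3685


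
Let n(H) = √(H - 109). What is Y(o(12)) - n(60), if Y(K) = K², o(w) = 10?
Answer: 100 - 7*I ≈ 100.0 - 7.0*I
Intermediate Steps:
n(H) = √(-109 + H)
Y(o(12)) - n(60) = 10² - √(-109 + 60) = 100 - √(-49) = 100 - 7*I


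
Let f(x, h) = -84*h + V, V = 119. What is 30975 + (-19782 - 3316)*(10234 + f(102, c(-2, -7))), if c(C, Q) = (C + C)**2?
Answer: -208058907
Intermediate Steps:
c(C, Q) = 4*C**2 (c(C, Q) = (2*C)**2 = 4*C**2)
f(x, h) = 119 - 84*h (f(x, h) = -84*h + 119 = 119 - 84*h)
30975 + (-19782 - 3316)*(10234 + f(102, c(-2, -7))) = 30975 + (-19782 - 3316)*(10234 + (119 - 336*(-2)**2)) = 30975 - 23098*(10234 + (119 - 336*4)) = 30975 - 23098*(10234 + (119 - 84*16)) = 30975 - 23098*(10234 + (119 - 1344)) = 30975 - 23098*(10234 - 1225) = 30975 - 23098*9009 = 30975 - 208089882 = -208058907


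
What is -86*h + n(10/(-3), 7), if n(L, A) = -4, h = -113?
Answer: 9714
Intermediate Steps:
-86*h + n(10/(-3), 7) = -86*(-113) - 4 = 9718 - 4 = 9714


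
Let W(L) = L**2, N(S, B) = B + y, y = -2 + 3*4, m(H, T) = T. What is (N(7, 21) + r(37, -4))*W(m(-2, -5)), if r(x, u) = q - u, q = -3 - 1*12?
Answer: 500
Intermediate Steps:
y = 10 (y = -2 + 12 = 10)
q = -15 (q = -3 - 12 = -15)
N(S, B) = 10 + B (N(S, B) = B + 10 = 10 + B)
r(x, u) = -15 - u
(N(7, 21) + r(37, -4))*W(m(-2, -5)) = ((10 + 21) + (-15 - 1*(-4)))*(-5)**2 = (31 + (-15 + 4))*25 = (31 - 11)*25 = 20*25 = 500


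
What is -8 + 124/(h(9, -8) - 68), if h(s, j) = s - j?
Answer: -532/51 ≈ -10.431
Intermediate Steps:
-8 + 124/(h(9, -8) - 68) = -8 + 124/((9 - 1*(-8)) - 68) = -8 + 124/((9 + 8) - 68) = -8 + 124/(17 - 68) = -8 + 124/(-51) = -8 - 1/51*124 = -8 - 124/51 = -532/51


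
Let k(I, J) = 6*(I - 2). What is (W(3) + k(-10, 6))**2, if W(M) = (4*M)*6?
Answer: 0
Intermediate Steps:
k(I, J) = -12 + 6*I (k(I, J) = 6*(-2 + I) = -12 + 6*I)
W(M) = 24*M
(W(3) + k(-10, 6))**2 = (24*3 + (-12 + 6*(-10)))**2 = (72 + (-12 - 60))**2 = (72 - 72)**2 = 0**2 = 0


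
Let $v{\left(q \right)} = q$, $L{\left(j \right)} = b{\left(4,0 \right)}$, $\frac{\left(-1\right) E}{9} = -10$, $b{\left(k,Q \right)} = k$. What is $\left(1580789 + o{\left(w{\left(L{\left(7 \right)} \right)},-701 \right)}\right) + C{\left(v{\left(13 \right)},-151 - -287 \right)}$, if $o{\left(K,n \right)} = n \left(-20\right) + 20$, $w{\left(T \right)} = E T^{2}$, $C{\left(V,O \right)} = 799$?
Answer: $1595628$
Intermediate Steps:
$E = 90$ ($E = \left(-9\right) \left(-10\right) = 90$)
$L{\left(j \right)} = 4$
$w{\left(T \right)} = 90 T^{2}$
$o{\left(K,n \right)} = 20 - 20 n$ ($o{\left(K,n \right)} = - 20 n + 20 = 20 - 20 n$)
$\left(1580789 + o{\left(w{\left(L{\left(7 \right)} \right)},-701 \right)}\right) + C{\left(v{\left(13 \right)},-151 - -287 \right)} = \left(1580789 + \left(20 - -14020\right)\right) + 799 = \left(1580789 + \left(20 + 14020\right)\right) + 799 = \left(1580789 + 14040\right) + 799 = 1594829 + 799 = 1595628$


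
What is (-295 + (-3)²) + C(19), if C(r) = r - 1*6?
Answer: -273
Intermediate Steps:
C(r) = -6 + r (C(r) = r - 6 = -6 + r)
(-295 + (-3)²) + C(19) = (-295 + (-3)²) + (-6 + 19) = (-295 + 9) + 13 = -286 + 13 = -273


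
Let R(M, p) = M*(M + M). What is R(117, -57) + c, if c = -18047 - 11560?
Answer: -2229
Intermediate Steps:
R(M, p) = 2*M² (R(M, p) = M*(2*M) = 2*M²)
c = -29607
R(117, -57) + c = 2*117² - 29607 = 2*13689 - 29607 = 27378 - 29607 = -2229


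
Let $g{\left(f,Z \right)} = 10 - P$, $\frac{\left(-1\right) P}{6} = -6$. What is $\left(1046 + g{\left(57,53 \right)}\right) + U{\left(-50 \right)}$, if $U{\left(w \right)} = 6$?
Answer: $1026$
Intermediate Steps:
$P = 36$ ($P = \left(-6\right) \left(-6\right) = 36$)
$g{\left(f,Z \right)} = -26$ ($g{\left(f,Z \right)} = 10 - 36 = -26$)
$\left(1046 + g{\left(57,53 \right)}\right) + U{\left(-50 \right)} = \left(1046 - 26\right) + 6 = 1020 + 6 = 1026$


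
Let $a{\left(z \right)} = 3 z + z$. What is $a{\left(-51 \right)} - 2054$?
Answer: $-2258$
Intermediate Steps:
$a{\left(z \right)} = 4 z$
$a{\left(-51 \right)} - 2054 = 4 \left(-51\right) - 2054 = -204 - 2054 = -2258$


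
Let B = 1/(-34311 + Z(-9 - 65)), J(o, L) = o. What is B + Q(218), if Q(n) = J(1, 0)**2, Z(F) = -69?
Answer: 34379/34380 ≈ 0.99997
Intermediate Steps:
Q(n) = 1 (Q(n) = 1**2 = 1)
B = -1/34380 (B = 1/(-34311 - 69) = 1/(-34380) = -1/34380 ≈ -2.9087e-5)
B + Q(218) = -1/34380 + 1 = 34379/34380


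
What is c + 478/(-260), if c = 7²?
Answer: 6131/130 ≈ 47.162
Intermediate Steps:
c = 49
c + 478/(-260) = 49 + 478/(-260) = 49 + 478*(-1/260) = 49 - 239/130 = 6131/130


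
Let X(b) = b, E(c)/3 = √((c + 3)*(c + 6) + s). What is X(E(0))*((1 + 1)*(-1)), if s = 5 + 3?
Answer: -6*√26 ≈ -30.594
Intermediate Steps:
s = 8
E(c) = 3*√(8 + (3 + c)*(6 + c)) (E(c) = 3*√((c + 3)*(c + 6) + 8) = 3*√((3 + c)*(6 + c) + 8) = 3*√(8 + (3 + c)*(6 + c)))
X(E(0))*((1 + 1)*(-1)) = (3*√(26 + 0² + 9*0))*((1 + 1)*(-1)) = (3*√(26 + 0 + 0))*(2*(-1)) = (3*√26)*(-2) = -6*√26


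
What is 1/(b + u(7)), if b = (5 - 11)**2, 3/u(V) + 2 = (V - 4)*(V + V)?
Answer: 40/1443 ≈ 0.027720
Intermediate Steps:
u(V) = 3/(-2 + 2*V*(-4 + V)) (u(V) = 3/(-2 + (V - 4)*(V + V)) = 3/(-2 + (-4 + V)*(2*V)) = 3/(-2 + 2*V*(-4 + V)))
b = 36 (b = (-6)**2 = 36)
1/(b + u(7)) = 1/(36 + 3/(2*(-1 + 7**2 - 4*7))) = 1/(36 + 3/(2*(-1 + 49 - 28))) = 1/(36 + (3/2)/20) = 1/(36 + (3/2)*(1/20)) = 1/(36 + 3/40) = 1/(1443/40) = 40/1443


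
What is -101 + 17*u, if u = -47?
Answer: -900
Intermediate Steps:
-101 + 17*u = -101 + 17*(-47) = -101 - 799 = -900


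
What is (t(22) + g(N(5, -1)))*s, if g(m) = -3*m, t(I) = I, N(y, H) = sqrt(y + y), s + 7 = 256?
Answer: 5478 - 747*sqrt(10) ≈ 3115.8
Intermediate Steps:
s = 249 (s = -7 + 256 = 249)
N(y, H) = sqrt(2)*sqrt(y) (N(y, H) = sqrt(2*y) = sqrt(2)*sqrt(y))
(t(22) + g(N(5, -1)))*s = (22 - 3*sqrt(2)*sqrt(5))*249 = (22 - 3*sqrt(10))*249 = 5478 - 747*sqrt(10)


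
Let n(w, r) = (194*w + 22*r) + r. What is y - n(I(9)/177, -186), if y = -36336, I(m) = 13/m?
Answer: -51070916/1593 ≈ -32060.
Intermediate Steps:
n(w, r) = 23*r + 194*w (n(w, r) = (22*r + 194*w) + r = 23*r + 194*w)
y - n(I(9)/177, -186) = -36336 - (23*(-186) + 194*((13/9)/177)) = -36336 - (-4278 + 194*((13*(⅑))*(1/177))) = -36336 - (-4278 + 194*((13/9)*(1/177))) = -36336 - (-4278 + 194*(13/1593)) = -36336 - (-4278 + 2522/1593) = -36336 - 1*(-6812332/1593) = -36336 + 6812332/1593 = -51070916/1593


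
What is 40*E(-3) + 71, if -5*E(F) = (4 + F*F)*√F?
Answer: 71 - 104*I*√3 ≈ 71.0 - 180.13*I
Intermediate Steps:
E(F) = -√F*(4 + F²)/5 (E(F) = -(4 + F*F)*√F/5 = -(4 + F²)*√F/5 = -√F*(4 + F²)/5)
40*E(-3) + 71 = 40*(√(-3)*(-4 - 1*(-3)²)/5) + 71 = 40*((I*√3)*(-4 - 1*9)/5) + 71 = 40*((I*√3)*(-4 - 9)/5) + 71 = 40*((⅕)*(I*√3)*(-13)) + 71 = 40*(-13*I*√3/5) + 71 = -104*I*√3 + 71 = 71 - 104*I*√3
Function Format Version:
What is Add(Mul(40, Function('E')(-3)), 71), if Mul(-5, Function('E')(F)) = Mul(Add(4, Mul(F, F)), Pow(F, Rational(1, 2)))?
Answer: Add(71, Mul(-104, I, Pow(3, Rational(1, 2)))) ≈ Add(71.000, Mul(-180.13, I))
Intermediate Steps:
Function('E')(F) = Mul(Rational(-1, 5), Pow(F, Rational(1, 2)), Add(4, Pow(F, 2))) (Function('E')(F) = Mul(Rational(-1, 5), Mul(Add(4, Mul(F, F)), Pow(F, Rational(1, 2)))) = Mul(Rational(-1, 5), Mul(Add(4, Pow(F, 2)), Pow(F, Rational(1, 2)))) = Mul(Rational(-1, 5), Mul(Pow(F, Rational(1, 2)), Add(4, Pow(F, 2)))) = Mul(Rational(-1, 5), Pow(F, Rational(1, 2)), Add(4, Pow(F, 2))))
Add(Mul(40, Function('E')(-3)), 71) = Add(Mul(40, Mul(Rational(1, 5), Pow(-3, Rational(1, 2)), Add(-4, Mul(-1, Pow(-3, 2))))), 71) = Add(Mul(40, Mul(Rational(1, 5), Mul(I, Pow(3, Rational(1, 2))), Add(-4, Mul(-1, 9)))), 71) = Add(Mul(40, Mul(Rational(1, 5), Mul(I, Pow(3, Rational(1, 2))), Add(-4, -9))), 71) = Add(Mul(40, Mul(Rational(1, 5), Mul(I, Pow(3, Rational(1, 2))), -13)), 71) = Add(Mul(40, Mul(Rational(-13, 5), I, Pow(3, Rational(1, 2)))), 71) = Add(Mul(-104, I, Pow(3, Rational(1, 2))), 71) = Add(71, Mul(-104, I, Pow(3, Rational(1, 2))))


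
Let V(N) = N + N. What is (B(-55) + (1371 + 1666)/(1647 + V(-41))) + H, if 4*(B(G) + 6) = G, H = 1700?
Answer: 10530513/6260 ≈ 1682.2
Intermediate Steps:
V(N) = 2*N
B(G) = -6 + G/4
(B(-55) + (1371 + 1666)/(1647 + V(-41))) + H = ((-6 + (1/4)*(-55)) + (1371 + 1666)/(1647 + 2*(-41))) + 1700 = ((-6 - 55/4) + 3037/(1647 - 82)) + 1700 = (-79/4 + 3037/1565) + 1700 = -111487/6260 + 1700 = 10530513/6260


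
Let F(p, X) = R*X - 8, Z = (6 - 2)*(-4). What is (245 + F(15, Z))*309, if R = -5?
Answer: 97953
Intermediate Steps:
Z = -16 (Z = 4*(-4) = -16)
F(p, X) = -8 - 5*X (F(p, X) = -5*X - 8 = -8 - 5*X)
(245 + F(15, Z))*309 = (245 + (-8 - 5*(-16)))*309 = (245 + (-8 + 80))*309 = (245 + 72)*309 = 317*309 = 97953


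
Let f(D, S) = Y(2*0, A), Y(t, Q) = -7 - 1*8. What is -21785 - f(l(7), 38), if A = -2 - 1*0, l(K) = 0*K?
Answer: -21770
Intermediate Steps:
l(K) = 0
A = -2 (A = -2 + 0 = -2)
Y(t, Q) = -15 (Y(t, Q) = -7 - 8 = -15)
f(D, S) = -15
-21785 - f(l(7), 38) = -21785 - 1*(-15) = -21785 + 15 = -21770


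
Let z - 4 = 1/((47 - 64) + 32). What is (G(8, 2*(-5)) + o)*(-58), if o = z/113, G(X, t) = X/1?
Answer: -790018/1695 ≈ -466.09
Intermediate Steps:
G(X, t) = X (G(X, t) = X*1 = X)
z = 61/15 (z = 4 + 1/((47 - 64) + 32) = 4 + 1/(-17 + 32) = 4 + 1/15 = 61/15 ≈ 4.0667)
o = 61/1695 (o = (61/15)/113 = (61/15)*(1/113) = 61/1695 ≈ 0.035988)
(G(8, 2*(-5)) + o)*(-58) = (8 + 61/1695)*(-58) = (13621/1695)*(-58) = -790018/1695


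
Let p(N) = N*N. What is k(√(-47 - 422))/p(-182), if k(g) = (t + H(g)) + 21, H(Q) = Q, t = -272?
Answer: -251/33124 + I*√469/33124 ≈ -0.0075776 + 0.0006538*I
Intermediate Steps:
p(N) = N²
k(g) = -251 + g (k(g) = (-272 + g) + 21 = -251 + g)
k(√(-47 - 422))/p(-182) = (-251 + √(-47 - 422))/((-182)²) = (-251 + √(-469))/33124 = (-251 + I*√469)*(1/33124) = -251/33124 + I*√469/33124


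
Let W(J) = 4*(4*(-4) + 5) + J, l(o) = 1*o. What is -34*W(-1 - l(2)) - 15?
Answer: 1583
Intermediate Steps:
l(o) = o
W(J) = -44 + J (W(J) = 4*(-16 + 5) + J = 4*(-11) + J = -44 + J)
-34*W(-1 - l(2)) - 15 = -34*(-44 + (-1 - 1*2)) - 15 = -34*(-44 + (-1 - 2)) - 15 = -34*(-44 - 3) - 15 = -34*(-47) - 15 = 1598 - 15 = 1583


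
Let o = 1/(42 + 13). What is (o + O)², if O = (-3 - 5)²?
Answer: 12397441/3025 ≈ 4098.3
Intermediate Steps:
o = 1/55 ≈ 0.018182
O = 64 (O = (-8)² = 64)
(o + O)² = (1/55 + 64)² = (3521/55)² = 12397441/3025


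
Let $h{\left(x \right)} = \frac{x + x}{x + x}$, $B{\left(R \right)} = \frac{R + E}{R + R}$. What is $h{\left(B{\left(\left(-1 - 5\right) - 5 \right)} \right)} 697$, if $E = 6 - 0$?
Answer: $697$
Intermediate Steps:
$E = 6$ ($E = 6 + 0 = 6$)
$B{\left(R \right)} = \frac{6 + R}{2 R}$ ($B{\left(R \right)} = \frac{R + 6}{R + R} = \frac{6 + R}{2 R}$)
$h{\left(x \right)} = 1$ ($h{\left(x \right)} = \frac{2 x}{2 x} = 2 x \frac{1}{2 x} = 1$)
$h{\left(B{\left(\left(-1 - 5\right) - 5 \right)} \right)} 697 = 1 \cdot 697 = 697$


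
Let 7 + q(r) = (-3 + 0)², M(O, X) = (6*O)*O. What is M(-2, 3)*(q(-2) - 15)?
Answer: -312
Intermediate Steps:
M(O, X) = 6*O²
q(r) = 2 (q(r) = -7 + (-3 + 0)² = -7 + (-3)² = -7 + 9 = 2)
M(-2, 3)*(q(-2) - 15) = (6*(-2)²)*(2 - 15) = (6*4)*(-13) = 24*(-13) = -312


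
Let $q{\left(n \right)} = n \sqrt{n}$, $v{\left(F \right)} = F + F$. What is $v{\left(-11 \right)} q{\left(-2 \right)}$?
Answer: $44 i \sqrt{2} \approx 62.225 i$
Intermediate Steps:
$v{\left(F \right)} = 2 F$
$q{\left(n \right)} = n^{\frac{3}{2}}$
$v{\left(-11 \right)} q{\left(-2 \right)} = 2 \left(-11\right) \left(-2\right)^{\frac{3}{2}} = - 22 \left(- 2 i \sqrt{2}\right) = 44 i \sqrt{2}$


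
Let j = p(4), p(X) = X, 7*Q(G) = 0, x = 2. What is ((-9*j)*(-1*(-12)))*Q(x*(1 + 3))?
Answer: 0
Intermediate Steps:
Q(G) = 0 (Q(G) = (⅐)*0 = 0)
j = 4
((-9*j)*(-1*(-12)))*Q(x*(1 + 3)) = ((-9*4)*(-1*(-12)))*0 = -36*12*0 = -432*0 = 0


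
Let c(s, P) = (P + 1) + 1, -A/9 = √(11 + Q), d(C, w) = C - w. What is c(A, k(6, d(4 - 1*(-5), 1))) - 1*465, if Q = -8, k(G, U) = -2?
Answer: -465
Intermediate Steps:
A = -9*√3 (A = -9*√(11 - 8) = -9*√3 ≈ -15.588)
c(s, P) = 2 + P (c(s, P) = (1 + P) + 1 = 2 + P)
c(A, k(6, d(4 - 1*(-5), 1))) - 1*465 = (2 - 2) - 1*465 = 0 - 465 = -465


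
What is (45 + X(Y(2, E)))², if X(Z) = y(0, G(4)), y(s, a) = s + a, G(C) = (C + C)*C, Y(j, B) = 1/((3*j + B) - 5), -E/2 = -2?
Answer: 5929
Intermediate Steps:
E = 4 (E = -2*(-2) = 4)
Y(j, B) = 1/(-5 + B + 3*j) (Y(j, B) = 1/((B + 3*j) - 5) = 1/(-5 + B + 3*j))
G(C) = 2*C² (G(C) = (2*C)*C = 2*C²)
y(s, a) = a + s
X(Z) = 32 (X(Z) = 2*4² + 0 = 2*16 + 0 = 32 + 0 = 32)
(45 + X(Y(2, E)))² = (45 + 32)² = 77² = 5929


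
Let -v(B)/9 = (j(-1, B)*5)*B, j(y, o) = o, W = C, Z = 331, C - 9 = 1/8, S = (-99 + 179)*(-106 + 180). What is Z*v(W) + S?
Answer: -78996575/64 ≈ -1.2343e+6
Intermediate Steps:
S = 5920 (S = 80*74 = 5920)
C = 73/8 (C = 9 + 1/8 = 9 + ⅛ = 73/8 ≈ 9.1250)
W = 73/8 ≈ 9.1250
v(B) = -45*B² (v(B) = -9*B*5*B = -9*5*B*B = -45*B²)
Z*v(W) + S = 331*(-45*(73/8)²) + 5920 = 331*(-45*5329/64) + 5920 = 331*(-239805/64) + 5920 = -79375455/64 + 5920 = -78996575/64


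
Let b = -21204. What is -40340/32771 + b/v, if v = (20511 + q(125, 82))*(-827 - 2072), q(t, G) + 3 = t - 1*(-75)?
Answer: -19524321379/15865522543 ≈ -1.2306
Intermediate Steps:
q(t, G) = 72 + t (q(t, G) = -3 + (t - 1*(-75)) = -3 + (t + 75) = -3 + (75 + t) = 72 + t)
v = -60032492 (v = (20511 + (72 + 125))*(-827 - 2072) = (20511 + 197)*(-2899) = 20708*(-2899) = -60032492)
-40340/32771 + b/v = -40340/32771 - 21204/(-60032492) = -40340*1/32771 - 21204*(-1/60032492) = -40340/32771 + 171/484133 = -19524321379/15865522543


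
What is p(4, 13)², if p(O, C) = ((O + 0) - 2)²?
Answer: 16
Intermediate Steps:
p(O, C) = (-2 + O)² (p(O, C) = (O - 2)² = (-2 + O)²)
p(4, 13)² = ((-2 + 4)²)² = (2²)² = 4² = 16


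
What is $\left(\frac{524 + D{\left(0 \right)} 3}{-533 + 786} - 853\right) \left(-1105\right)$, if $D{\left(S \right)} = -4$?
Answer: $\frac{237903185}{253} \approx 9.4033 \cdot 10^{5}$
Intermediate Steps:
$\left(\frac{524 + D{\left(0 \right)} 3}{-533 + 786} - 853\right) \left(-1105\right) = \left(\frac{524 - 12}{-533 + 786} - 853\right) \left(-1105\right) = \left(\frac{524 - 12}{253} - 853\right) \left(-1105\right) = \left(512 \cdot \frac{1}{253} - 853\right) \left(-1105\right) = \left(\frac{512}{253} - 853\right) \left(-1105\right) = \left(- \frac{215297}{253}\right) \left(-1105\right) = \frac{237903185}{253}$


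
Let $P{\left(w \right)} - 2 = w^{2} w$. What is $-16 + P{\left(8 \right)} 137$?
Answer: $70402$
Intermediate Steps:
$P{\left(w \right)} = 2 + w^{3}$ ($P{\left(w \right)} = 2 + w^{2} w = 2 + w^{3}$)
$-16 + P{\left(8 \right)} 137 = -16 + \left(2 + 8^{3}\right) 137 = -16 + \left(2 + 512\right) 137 = -16 + 514 \cdot 137 = -16 + 70418 = 70402$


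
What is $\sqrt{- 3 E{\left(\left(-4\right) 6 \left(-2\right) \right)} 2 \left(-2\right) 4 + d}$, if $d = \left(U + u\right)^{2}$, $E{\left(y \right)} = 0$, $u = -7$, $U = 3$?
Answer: $4$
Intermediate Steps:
$d = 16$ ($d = \left(3 - 7\right)^{2} = \left(-4\right)^{2} = 16$)
$\sqrt{- 3 E{\left(\left(-4\right) 6 \left(-2\right) \right)} 2 \left(-2\right) 4 + d} = \sqrt{\left(-3\right) 0 \cdot 2 \left(-2\right) 4 + 16} = \sqrt{0 \left(\left(-4\right) 4\right) + 16} = \sqrt{0 \left(-16\right) + 16} = \sqrt{0 + 16} = \sqrt{16} = 4$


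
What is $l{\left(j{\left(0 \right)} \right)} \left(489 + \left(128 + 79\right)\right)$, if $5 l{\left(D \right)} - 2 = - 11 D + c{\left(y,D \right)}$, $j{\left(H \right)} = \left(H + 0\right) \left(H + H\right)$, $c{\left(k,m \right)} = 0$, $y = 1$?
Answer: $\frac{1392}{5} \approx 278.4$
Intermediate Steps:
$j{\left(H \right)} = 2 H^{2}$ ($j{\left(H \right)} = H 2 H = 2 H^{2}$)
$l{\left(D \right)} = \frac{2}{5} - \frac{11 D}{5}$ ($l{\left(D \right)} = \frac{2}{5} + \frac{- 11 D + 0}{5} = \frac{2}{5} + \frac{\left(-11\right) D}{5} = \frac{2}{5} - \frac{11 D}{5}$)
$l{\left(j{\left(0 \right)} \right)} \left(489 + \left(128 + 79\right)\right) = \left(\frac{2}{5} - \frac{11 \cdot 2 \cdot 0^{2}}{5}\right) \left(489 + \left(128 + 79\right)\right) = \left(\frac{2}{5} - \frac{11 \cdot 2 \cdot 0}{5}\right) \left(489 + 207\right) = \left(\frac{2}{5} - 0\right) 696 = \left(\frac{2}{5} + 0\right) 696 = \frac{2}{5} \cdot 696 = \frac{1392}{5}$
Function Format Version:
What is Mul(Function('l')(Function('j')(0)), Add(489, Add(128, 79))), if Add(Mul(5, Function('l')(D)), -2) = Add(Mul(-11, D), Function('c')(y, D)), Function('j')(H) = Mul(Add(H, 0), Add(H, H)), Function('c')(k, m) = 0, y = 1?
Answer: Rational(1392, 5) ≈ 278.40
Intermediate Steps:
Function('j')(H) = Mul(2, Pow(H, 2)) (Function('j')(H) = Mul(H, Mul(2, H)) = Mul(2, Pow(H, 2)))
Function('l')(D) = Add(Rational(2, 5), Mul(Rational(-11, 5), D)) (Function('l')(D) = Add(Rational(2, 5), Mul(Rational(1, 5), Add(Mul(-11, D), 0))) = Add(Rational(2, 5), Mul(Rational(1, 5), Mul(-11, D))) = Add(Rational(2, 5), Mul(Rational(-11, 5), D)))
Mul(Function('l')(Function('j')(0)), Add(489, Add(128, 79))) = Mul(Add(Rational(2, 5), Mul(Rational(-11, 5), Mul(2, Pow(0, 2)))), Add(489, Add(128, 79))) = Mul(Add(Rational(2, 5), Mul(Rational(-11, 5), Mul(2, 0))), Add(489, 207)) = Mul(Add(Rational(2, 5), Mul(Rational(-11, 5), 0)), 696) = Mul(Add(Rational(2, 5), 0), 696) = Mul(Rational(2, 5), 696) = Rational(1392, 5)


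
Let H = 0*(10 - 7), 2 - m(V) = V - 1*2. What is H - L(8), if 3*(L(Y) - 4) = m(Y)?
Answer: -8/3 ≈ -2.6667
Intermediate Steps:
m(V) = 4 - V (m(V) = 2 - (V - 1*2) = 2 - (V - 2) = 2 - (-2 + V) = 2 + (2 - V) = 4 - V)
L(Y) = 16/3 - Y/3 (L(Y) = 4 + (4 - Y)/3 = 4 + (4/3 - Y/3) = 16/3 - Y/3)
H = 0 (H = 0*3 = 0)
H - L(8) = 0 - (16/3 - ⅓*8) = 0 - (16/3 - 8/3) = 0 - 1*8/3 = 0 - 8/3 = -8/3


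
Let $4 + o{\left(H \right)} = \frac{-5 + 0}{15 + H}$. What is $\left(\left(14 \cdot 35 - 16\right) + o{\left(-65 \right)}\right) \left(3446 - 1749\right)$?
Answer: $\frac{7977597}{10} \approx 7.9776 \cdot 10^{5}$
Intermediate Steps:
$o{\left(H \right)} = -4 - \frac{5}{15 + H}$ ($o{\left(H \right)} = -4 + \frac{-5 + 0}{15 + H} = -4 - \frac{5}{15 + H}$)
$\left(\left(14 \cdot 35 - 16\right) + o{\left(-65 \right)}\right) \left(3446 - 1749\right) = \left(\left(14 \cdot 35 - 16\right) + \frac{-65 - -260}{15 - 65}\right) \left(3446 - 1749\right) = \left(\left(490 - 16\right) + \frac{-65 + 260}{-50}\right) 1697 = \left(474 - \frac{39}{10}\right) 1697 = \frac{4701}{10} \cdot 1697 = \frac{7977597}{10}$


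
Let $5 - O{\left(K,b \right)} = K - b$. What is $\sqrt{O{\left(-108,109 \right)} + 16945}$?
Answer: $\sqrt{17167} \approx 131.02$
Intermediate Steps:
$O{\left(K,b \right)} = 5 + b - K$ ($O{\left(K,b \right)} = 5 - \left(K - b\right) = 5 + b - K$)
$\sqrt{O{\left(-108,109 \right)} + 16945} = \sqrt{\left(5 + 109 - -108\right) + 16945} = \sqrt{\left(5 + 109 + 108\right) + 16945} = \sqrt{222 + 16945} = \sqrt{17167}$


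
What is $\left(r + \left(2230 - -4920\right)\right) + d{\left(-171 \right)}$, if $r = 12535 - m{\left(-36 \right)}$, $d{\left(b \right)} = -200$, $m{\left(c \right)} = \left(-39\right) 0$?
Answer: $19485$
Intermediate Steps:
$m{\left(c \right)} = 0$
$r = 12535$ ($r = 12535 - 0 = 12535 + 0 = 12535$)
$\left(r + \left(2230 - -4920\right)\right) + d{\left(-171 \right)} = \left(12535 + \left(2230 - -4920\right)\right) - 200 = \left(12535 + \left(2230 + 4920\right)\right) - 200 = \left(12535 + 7150\right) - 200 = 19685 - 200 = 19485$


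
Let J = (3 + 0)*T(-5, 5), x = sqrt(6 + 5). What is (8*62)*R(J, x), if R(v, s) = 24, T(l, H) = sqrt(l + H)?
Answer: 11904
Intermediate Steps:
T(l, H) = sqrt(H + l)
x = sqrt(11) ≈ 3.3166
J = 0 (J = (3 + 0)*sqrt(5 - 5) = 3*sqrt(0) = 3*0 = 0)
(8*62)*R(J, x) = (8*62)*24 = 496*24 = 11904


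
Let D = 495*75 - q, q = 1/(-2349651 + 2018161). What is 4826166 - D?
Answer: 1587519201089/331490 ≈ 4.7890e+6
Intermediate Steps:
q = -1/331490 (q = 1/(-331490) = -1/331490 ≈ -3.0167e-6)
D = 12306566251/331490 (D = 495*75 - 1*(-1/331490) = 37125 + 1/331490 = 12306566251/331490 ≈ 37125.)
4826166 - D = 4826166 - 1*12306566251/331490 = 4826166 - 12306566251/331490 = 1587519201089/331490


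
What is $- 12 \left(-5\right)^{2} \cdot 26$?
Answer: $-7800$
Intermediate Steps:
$- 12 \left(-5\right)^{2} \cdot 26 = \left(-12\right) 25 \cdot 26 = \left(-300\right) 26 = -7800$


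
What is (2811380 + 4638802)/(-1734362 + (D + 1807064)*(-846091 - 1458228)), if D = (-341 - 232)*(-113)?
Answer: -7450182/4313255994709 ≈ -1.7273e-6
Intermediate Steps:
D = 64749 (D = -573*(-113) = 64749)
(2811380 + 4638802)/(-1734362 + (D + 1807064)*(-846091 - 1458228)) = (2811380 + 4638802)/(-1734362 + (64749 + 1807064)*(-846091 - 1458228)) = 7450182/(-1734362 + 1871813*(-2304319)) = 7450182/(-1734362 - 4313254260347) = 7450182/(-4313255994709) = 7450182*(-1/4313255994709) = -7450182/4313255994709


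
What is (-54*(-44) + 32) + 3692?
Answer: 6100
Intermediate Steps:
(-54*(-44) + 32) + 3692 = (2376 + 32) + 3692 = 2408 + 3692 = 6100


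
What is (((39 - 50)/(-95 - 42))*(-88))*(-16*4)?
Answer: 61952/137 ≈ 452.20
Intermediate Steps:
(((39 - 50)/(-95 - 42))*(-88))*(-16*4) = (-11/(-137)*(-88))*(-64) = (-11*(-1/137)*(-88))*(-64) = ((11/137)*(-88))*(-64) = -968/137*(-64) = 61952/137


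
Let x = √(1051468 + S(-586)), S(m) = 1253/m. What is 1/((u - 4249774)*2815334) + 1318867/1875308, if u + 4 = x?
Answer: 19648572781642205542148014149/27938469706194984204241337044 - √361069171070/29796139840703483592286 ≈ 0.70328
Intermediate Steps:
x = √361069171070/586 (x = √(1051468 + 1253/(-586)) = √(1051468 + 1253*(-1/586)) = √(1051468 - 1253/586) = √(616158995/586) = √361069171070/586 ≈ 1025.4)
u = -4 + √361069171070/586 ≈ 1021.4
1/((u - 4249774)*2815334) + 1318867/1875308 = 1/((-4 + √361069171070/586) - 4249774*2815334) + 1318867/1875308 = (1/2815334)/(-4249778 + √361069171070/586) + 1318867*(1/1875308) = 1/(2815334*(-4249778 + √361069171070/586)) + 1318867/1875308 = 1318867/1875308 + 1/(2815334*(-4249778 + √361069171070/586))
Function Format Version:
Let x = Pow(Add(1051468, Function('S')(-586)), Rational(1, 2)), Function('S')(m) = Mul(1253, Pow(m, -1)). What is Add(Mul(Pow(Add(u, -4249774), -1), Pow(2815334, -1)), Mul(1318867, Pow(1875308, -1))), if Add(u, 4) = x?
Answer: Add(Rational(19648572781642205542148014149, 27938469706194984204241337044), Mul(Rational(-1, 29796139840703483592286), Pow(361069171070, Rational(1, 2)))) ≈ 0.70328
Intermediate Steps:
x = Mul(Rational(1, 586), Pow(361069171070, Rational(1, 2))) (x = Pow(Add(1051468, Mul(1253, Pow(-586, -1))), Rational(1, 2)) = Pow(Add(1051468, Mul(1253, Rational(-1, 586))), Rational(1, 2)) = Pow(Add(1051468, Rational(-1253, 586)), Rational(1, 2)) = Pow(Rational(616158995, 586), Rational(1, 2)) = Mul(Rational(1, 586), Pow(361069171070, Rational(1, 2))) ≈ 1025.4)
u = Add(-4, Mul(Rational(1, 586), Pow(361069171070, Rational(1, 2)))) ≈ 1021.4
Add(Mul(Pow(Add(u, -4249774), -1), Pow(2815334, -1)), Mul(1318867, Pow(1875308, -1))) = Add(Mul(Pow(Add(Add(-4, Mul(Rational(1, 586), Pow(361069171070, Rational(1, 2)))), -4249774), -1), Pow(2815334, -1)), Mul(1318867, Pow(1875308, -1))) = Add(Mul(Pow(Add(-4249778, Mul(Rational(1, 586), Pow(361069171070, Rational(1, 2)))), -1), Rational(1, 2815334)), Mul(1318867, Rational(1, 1875308))) = Add(Mul(Rational(1, 2815334), Pow(Add(-4249778, Mul(Rational(1, 586), Pow(361069171070, Rational(1, 2)))), -1)), Rational(1318867, 1875308)) = Add(Rational(1318867, 1875308), Mul(Rational(1, 2815334), Pow(Add(-4249778, Mul(Rational(1, 586), Pow(361069171070, Rational(1, 2)))), -1)))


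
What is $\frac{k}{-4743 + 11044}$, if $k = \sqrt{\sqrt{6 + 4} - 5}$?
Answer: $\frac{\sqrt{-5 + \sqrt{10}}}{6301} \approx 0.00021514 i$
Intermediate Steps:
$k = \sqrt{-5 + \sqrt{10}}$ ($k = \sqrt{\sqrt{10} - 5} = \sqrt{-5 + \sqrt{10}} \approx 1.3556 i$)
$\frac{k}{-4743 + 11044} = \frac{\sqrt{-5 + \sqrt{10}}}{-4743 + 11044} = \frac{\sqrt{-5 + \sqrt{10}}}{6301}$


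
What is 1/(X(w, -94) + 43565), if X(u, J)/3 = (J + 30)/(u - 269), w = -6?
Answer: 275/11980567 ≈ 2.2954e-5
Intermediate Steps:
X(u, J) = 3*(30 + J)/(-269 + u) (X(u, J) = 3*((J + 30)/(u - 269)) = 3*((30 + J)/(-269 + u)) = 3*(30 + J)/(-269 + u))
1/(X(w, -94) + 43565) = 1/(3*(30 - 94)/(-269 - 6) + 43565) = 1/(3*(-64)/(-275) + 43565) = 1/(3*(-1/275)*(-64) + 43565) = 1/(192/275 + 43565) = 1/(11980567/275) = 275/11980567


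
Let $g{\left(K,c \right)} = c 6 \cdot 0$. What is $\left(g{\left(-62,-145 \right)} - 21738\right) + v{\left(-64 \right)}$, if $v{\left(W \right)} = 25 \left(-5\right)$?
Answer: $-21863$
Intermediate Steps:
$v{\left(W \right)} = -125$
$g{\left(K,c \right)} = 0$ ($g{\left(K,c \right)} = 6 c 0 = 0$)
$\left(g{\left(-62,-145 \right)} - 21738\right) + v{\left(-64 \right)} = \left(0 - 21738\right) - 125 = -21738 - 125 = -21863$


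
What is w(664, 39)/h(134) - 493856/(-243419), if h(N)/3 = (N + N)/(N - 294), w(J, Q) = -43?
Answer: 47085976/4447929 ≈ 10.586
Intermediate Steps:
h(N) = 6*N/(-294 + N) (h(N) = 3*((N + N)/(N - 294)) = 3*((2*N)/(-294 + N)) = 3*(2*N/(-294 + N)) = 6*N/(-294 + N))
w(664, 39)/h(134) - 493856/(-243419) = -43/(6*134/(-294 + 134)) - 493856/(-243419) = -43/(6*134/(-160)) - 493856*(-1/243419) = -43/(6*134*(-1/160)) + 44896/22129 = -43/(-201/40) + 44896/22129 = -43*(-40/201) + 44896/22129 = 1720/201 + 44896/22129 = 47085976/4447929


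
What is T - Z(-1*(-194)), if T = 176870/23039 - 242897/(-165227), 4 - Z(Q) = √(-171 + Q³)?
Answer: 19593144061/3806664853 + √7301213 ≈ 2707.2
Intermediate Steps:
Z(Q) = 4 - √(-171 + Q³)
T = 34819803473/3806664853 (T = 176870*(1/23039) - 242897*(-1/165227) = 176870/23039 + 242897/165227 = 34819803473/3806664853 ≈ 9.1471)
T - Z(-1*(-194)) = 34819803473/3806664853 - (4 - √(-171 + (-1*(-194))³)) = 34819803473/3806664853 - (4 - √(-171 + 194³)) = 34819803473/3806664853 - (4 - √(-171 + 7301384)) = 34819803473/3806664853 - (4 - √7301213) = 34819803473/3806664853 + (-4 + √7301213) = 19593144061/3806664853 + √7301213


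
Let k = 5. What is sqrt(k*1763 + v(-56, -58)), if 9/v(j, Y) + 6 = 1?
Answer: sqrt(220330)/5 ≈ 93.879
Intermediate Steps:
v(j, Y) = -9/5 (v(j, Y) = 9/(-6 + 1) = 9/(-5) = 9*(-1/5) = -9/5)
sqrt(k*1763 + v(-56, -58)) = sqrt(5*1763 - 9/5) = sqrt(8815 - 9/5) = sqrt(44066/5) = sqrt(220330)/5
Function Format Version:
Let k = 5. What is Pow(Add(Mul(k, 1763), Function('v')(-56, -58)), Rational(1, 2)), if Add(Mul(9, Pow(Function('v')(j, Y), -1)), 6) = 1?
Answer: Mul(Rational(1, 5), Pow(220330, Rational(1, 2))) ≈ 93.879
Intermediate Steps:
Function('v')(j, Y) = Rational(-9, 5) (Function('v')(j, Y) = Mul(9, Pow(Add(-6, 1), -1)) = Mul(9, Pow(-5, -1)) = Mul(9, Rational(-1, 5)) = Rational(-9, 5))
Pow(Add(Mul(k, 1763), Function('v')(-56, -58)), Rational(1, 2)) = Pow(Add(Mul(5, 1763), Rational(-9, 5)), Rational(1, 2)) = Pow(Add(8815, Rational(-9, 5)), Rational(1, 2)) = Pow(Rational(44066, 5), Rational(1, 2)) = Mul(Rational(1, 5), Pow(220330, Rational(1, 2)))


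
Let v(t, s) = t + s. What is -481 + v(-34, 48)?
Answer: -467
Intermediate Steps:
v(t, s) = s + t
-481 + v(-34, 48) = -481 + (48 - 34) = -481 + 14 = -467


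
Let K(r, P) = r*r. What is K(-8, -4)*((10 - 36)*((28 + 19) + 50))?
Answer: -161408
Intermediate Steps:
K(r, P) = r**2
K(-8, -4)*((10 - 36)*((28 + 19) + 50)) = (-8)**2*((10 - 36)*((28 + 19) + 50)) = 64*(-26*(47 + 50)) = 64*(-26*97) = 64*(-2522) = -161408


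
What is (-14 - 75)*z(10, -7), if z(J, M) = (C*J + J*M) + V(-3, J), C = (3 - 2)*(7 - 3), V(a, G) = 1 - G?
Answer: 3471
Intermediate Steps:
C = 4 (C = 1*4 = 4)
z(J, M) = 1 + 3*J + J*M (z(J, M) = (4*J + J*M) + (1 - J) = 1 + 3*J + J*M)
(-14 - 75)*z(10, -7) = (-14 - 75)*(1 + 3*10 + 10*(-7)) = -89*(1 + 30 - 70) = -89*(-39) = 3471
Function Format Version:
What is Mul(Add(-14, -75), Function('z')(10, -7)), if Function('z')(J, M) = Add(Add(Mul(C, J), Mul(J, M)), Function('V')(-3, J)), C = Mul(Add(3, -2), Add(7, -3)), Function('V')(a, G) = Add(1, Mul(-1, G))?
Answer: 3471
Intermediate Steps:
C = 4 (C = Mul(1, 4) = 4)
Function('z')(J, M) = Add(1, Mul(3, J), Mul(J, M)) (Function('z')(J, M) = Add(Add(Mul(4, J), Mul(J, M)), Add(1, Mul(-1, J))) = Add(1, Mul(3, J), Mul(J, M)))
Mul(Add(-14, -75), Function('z')(10, -7)) = Mul(Add(-14, -75), Add(1, Mul(3, 10), Mul(10, -7))) = Mul(-89, Add(1, 30, -70)) = Mul(-89, -39) = 3471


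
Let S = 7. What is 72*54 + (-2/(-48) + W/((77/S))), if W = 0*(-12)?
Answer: 93313/24 ≈ 3888.0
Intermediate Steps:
W = 0
72*54 + (-2/(-48) + W/((77/S))) = 72*54 + (-2/(-48) + 0/((77/7))) = 3888 + (-2*(-1/48) + 0/((77*(1/7)))) = 3888 + (1/24 + 0/11) = 3888 + (1/24 + 0*(1/11)) = 3888 + (1/24 + 0) = 3888 + 1/24 = 93313/24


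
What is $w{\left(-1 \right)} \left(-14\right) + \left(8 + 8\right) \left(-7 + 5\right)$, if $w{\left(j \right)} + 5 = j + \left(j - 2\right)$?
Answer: $94$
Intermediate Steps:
$w{\left(j \right)} = -7 + 2 j$ ($w{\left(j \right)} = -5 + \left(j + \left(j - 2\right)\right) = -5 + \left(j + \left(-2 + j\right)\right) = -5 + \left(-2 + 2 j\right) = -7 + 2 j$)
$w{\left(-1 \right)} \left(-14\right) + \left(8 + 8\right) \left(-7 + 5\right) = \left(-7 + 2 \left(-1\right)\right) \left(-14\right) + \left(8 + 8\right) \left(-7 + 5\right) = \left(-7 - 2\right) \left(-14\right) + 16 \left(-2\right) = \left(-9\right) \left(-14\right) - 32 = 126 - 32 = 94$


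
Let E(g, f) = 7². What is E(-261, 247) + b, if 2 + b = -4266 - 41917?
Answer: -46136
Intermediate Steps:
E(g, f) = 49
b = -46185 (b = -2 + (-4266 - 41917) = -2 - 46183 = -46185)
E(-261, 247) + b = 49 - 46185 = -46136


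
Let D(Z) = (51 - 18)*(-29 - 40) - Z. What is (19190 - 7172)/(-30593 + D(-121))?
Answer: -12018/32749 ≈ -0.36697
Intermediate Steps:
D(Z) = -2277 - Z (D(Z) = 33*(-69) - Z = -2277 - Z)
(19190 - 7172)/(-30593 + D(-121)) = (19190 - 7172)/(-30593 + (-2277 - 1*(-121))) = 12018/(-30593 + (-2277 + 121)) = 12018/(-30593 - 2156) = 12018/(-32749) = 12018*(-1/32749) = -12018/32749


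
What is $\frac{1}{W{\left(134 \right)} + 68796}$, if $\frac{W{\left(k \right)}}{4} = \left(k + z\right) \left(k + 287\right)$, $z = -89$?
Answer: $\frac{1}{144576} \approx 6.9168 \cdot 10^{-6}$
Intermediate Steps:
$W{\left(k \right)} = 4 \left(-89 + k\right) \left(287 + k\right)$ ($W{\left(k \right)} = 4 \left(k - 89\right) \left(k + 287\right) = 4 \left(-89 + k\right) \left(287 + k\right)$)
$\frac{1}{W{\left(134 \right)} + 68796} = \frac{1}{\left(-102172 + 4 \cdot 134^{2} + 792 \cdot 134\right) + 68796} = \frac{1}{\left(-102172 + 4 \cdot 17956 + 106128\right) + 68796} = \frac{1}{\left(-102172 + 71824 + 106128\right) + 68796} = \frac{1}{75780 + 68796} = \frac{1}{144576}$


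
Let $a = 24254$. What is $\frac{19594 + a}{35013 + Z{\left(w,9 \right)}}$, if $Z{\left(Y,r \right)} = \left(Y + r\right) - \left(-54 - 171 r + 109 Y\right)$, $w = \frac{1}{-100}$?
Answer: $\frac{182700}{152567} \approx 1.1975$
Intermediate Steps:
$w = - \frac{1}{100} \approx -0.01$
$Z{\left(Y,r \right)} = 54 - 108 Y + 172 r$ ($Z{\left(Y,r \right)} = \left(Y + r\right) + \left(54 - 109 Y + 171 r\right) = 54 - 108 Y + 172 r$)
$\frac{19594 + a}{35013 + Z{\left(w,9 \right)}} = \frac{19594 + 24254}{35013 + \left(54 - - \frac{27}{25} + 172 \cdot 9\right)} = \frac{43848}{35013 + \left(54 + \frac{27}{25} + 1548\right)} = \frac{43848}{35013 + \frac{40077}{25}} = \frac{43848}{\frac{915402}{25}} = 43848 \cdot \frac{25}{915402} = \frac{182700}{152567}$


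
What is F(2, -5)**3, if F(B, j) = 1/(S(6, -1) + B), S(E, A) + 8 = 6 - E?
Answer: -1/216 ≈ -0.0046296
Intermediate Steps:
S(E, A) = -2 - E (S(E, A) = -8 + (6 - E) = -2 - E)
F(B, j) = 1/(-8 + B) (F(B, j) = 1/((-2 - 1*6) + B) = 1/((-2 - 6) + B) = 1/(-8 + B))
F(2, -5)**3 = (1/(-8 + 2))**3 = (1/(-6))**3 = (-1/6)**3 = -1/216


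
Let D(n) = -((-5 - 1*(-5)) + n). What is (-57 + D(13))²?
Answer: 4900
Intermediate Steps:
D(n) = -n (D(n) = -((-5 + 5) + n) = -(0 + n) = -n)
(-57 + D(13))² = (-57 - 1*13)² = (-57 - 13)² = (-70)² = 4900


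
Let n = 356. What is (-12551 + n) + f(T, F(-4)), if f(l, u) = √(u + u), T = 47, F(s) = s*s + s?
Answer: -12195 + 2*√6 ≈ -12190.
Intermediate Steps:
F(s) = s + s² (F(s) = s² + s = s + s²)
f(l, u) = √2*√u (f(l, u) = √(2*u) = √2*√u)
(-12551 + n) + f(T, F(-4)) = (-12551 + 356) + √2*√(-4*(1 - 4)) = -12195 + √2*√(-4*(-3)) = -12195 + √2*√12 = -12195 + √2*(2*√3) = -12195 + 2*√6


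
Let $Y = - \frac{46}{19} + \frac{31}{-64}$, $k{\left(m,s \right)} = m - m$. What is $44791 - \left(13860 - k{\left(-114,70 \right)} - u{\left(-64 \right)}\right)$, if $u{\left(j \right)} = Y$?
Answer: $\frac{37608563}{1216} \approx 30928.0$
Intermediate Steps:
$k{\left(m,s \right)} = 0$
$Y = - \frac{3533}{1216}$ ($Y = \left(-46\right) \frac{1}{19} + 31 \left(- \frac{1}{64}\right) = - \frac{46}{19} - \frac{31}{64} = - \frac{3533}{1216} \approx -2.9054$)
$u{\left(j \right)} = - \frac{3533}{1216}$
$44791 - \left(13860 - k{\left(-114,70 \right)} - u{\left(-64 \right)}\right) = 44791 + \left(\left(0 - \frac{3533}{1216}\right) - 13860\right) = 44791 - \frac{16857293}{1216} = \frac{37608563}{1216}$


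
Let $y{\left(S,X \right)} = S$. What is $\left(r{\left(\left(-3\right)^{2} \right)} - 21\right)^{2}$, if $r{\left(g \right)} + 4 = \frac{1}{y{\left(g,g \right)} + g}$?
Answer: $\frac{201601}{324} \approx 622.23$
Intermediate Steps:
$r{\left(g \right)} = -4 + \frac{1}{2 g}$ ($r{\left(g \right)} = -4 + \frac{1}{g + g} = -4 + \frac{1}{2 g}$)
$\left(r{\left(\left(-3\right)^{2} \right)} - 21\right)^{2} = \left(\left(-4 + \frac{1}{2 \left(-3\right)^{2}}\right) - 21\right)^{2} = \left(\left(-4 + \frac{1}{2 \cdot 9}\right) - 21\right)^{2} = \left(\left(-4 + \frac{1}{2} \cdot \frac{1}{9}\right) - 21\right)^{2} = \left(\left(-4 + \frac{1}{18}\right) - 21\right)^{2} = \left(- \frac{71}{18} - 21\right)^{2} = \left(- \frac{449}{18}\right)^{2} = \frac{201601}{324}$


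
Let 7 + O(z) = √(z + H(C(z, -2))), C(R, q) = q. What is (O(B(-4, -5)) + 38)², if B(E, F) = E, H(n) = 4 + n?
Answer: (31 + I*√2)² ≈ 959.0 + 87.681*I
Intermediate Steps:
O(z) = -7 + √(2 + z) (O(z) = -7 + √(z + (4 - 2)) = -7 + √(z + 2) = -7 + √(2 + z))
(O(B(-4, -5)) + 38)² = ((-7 + √(2 - 4)) + 38)² = ((-7 + √(-2)) + 38)² = ((-7 + I*√2) + 38)² = (31 + I*√2)²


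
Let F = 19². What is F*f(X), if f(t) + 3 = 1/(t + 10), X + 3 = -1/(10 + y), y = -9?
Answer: -6137/6 ≈ -1022.8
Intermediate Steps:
F = 361
X = -4 (X = -3 - 1/(10 - 9) = -3 - 1/1 = -3 - 1*1 = -3 - 1 = -4)
f(t) = -3 + 1/(10 + t) (f(t) = -3 + 1/(t + 10) = -3 + 1/(10 + t))
F*f(X) = 361*((-29 - 3*(-4))/(10 - 4)) = 361*((-29 + 12)/6) = 361*((⅙)*(-17)) = 361*(-17/6) = -6137/6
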